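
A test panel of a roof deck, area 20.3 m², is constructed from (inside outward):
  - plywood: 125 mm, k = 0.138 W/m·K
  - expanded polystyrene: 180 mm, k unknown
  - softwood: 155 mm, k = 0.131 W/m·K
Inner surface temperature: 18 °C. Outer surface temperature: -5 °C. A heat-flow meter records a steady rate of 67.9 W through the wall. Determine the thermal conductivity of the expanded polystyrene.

k ≈ 0.0376 W/(m·K)

Series thermal resistances:
R_plywood = L/(kA) = 0.125/(0.138×20.3) = 0.04462 K/W
R_softwood = L/(kA) = 0.155/(0.131×20.3) = 0.05829 K/W
Sum of known resistances R_other = 0.1029 K/W
Total R = ΔT/Q = 23/67.9 = 0.3387 K/W
R_expanded polystyrene = R_total − R_other = 0.2358 K/W
k = L/(R·A) = 0.18/(0.2358×20.3)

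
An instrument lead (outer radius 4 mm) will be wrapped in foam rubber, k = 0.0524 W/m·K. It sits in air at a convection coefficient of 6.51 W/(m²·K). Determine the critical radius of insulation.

For a cylinder r_cr = k/h = 0.0524/6.51
r_cr = 8.05 mm; since the bare radius (4 mm) is below r_cr, adding a thin layer of insulation will *increase* heat loss.

r_cr ≈ 8.05 mm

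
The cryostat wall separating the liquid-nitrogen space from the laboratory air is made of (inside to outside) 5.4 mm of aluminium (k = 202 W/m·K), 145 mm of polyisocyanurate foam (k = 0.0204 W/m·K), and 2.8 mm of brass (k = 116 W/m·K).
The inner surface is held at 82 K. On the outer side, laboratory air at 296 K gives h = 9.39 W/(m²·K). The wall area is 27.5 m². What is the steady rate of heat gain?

Using the resistance-network approach (series):
R_aluminium = L/(kA) = 0.0054/(202×27.5) = 9.721×10^-7 K/W
R_polyisocyanurate foam = L/(kA) = 0.145/(0.0204×27.5) = 0.2585 K/W
R_brass = L/(kA) = 0.0028/(116×27.5) = 8.777×10^-7 K/W
R_outer film = 1/(h_o·A) = 1/(9.39×27.5) = 0.003873 K/W
R_total = 0.2623 K/W
Q = ΔT / R_total = 214 / 0.2623

Q ≈ 816 W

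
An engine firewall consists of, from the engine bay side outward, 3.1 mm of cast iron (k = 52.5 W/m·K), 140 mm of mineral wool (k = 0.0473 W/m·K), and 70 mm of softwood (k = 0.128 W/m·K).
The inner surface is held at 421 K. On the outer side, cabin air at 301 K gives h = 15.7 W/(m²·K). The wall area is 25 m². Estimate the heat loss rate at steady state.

Treating each layer as a thermal resistance in series:
R_cast iron = L/(kA) = 0.0031/(52.5×25) = 2.362×10^-6 K/W
R_mineral wool = L/(kA) = 0.14/(0.0473×25) = 0.1184 K/W
R_softwood = L/(kA) = 0.07/(0.128×25) = 0.02188 K/W
R_outer film = 1/(h_o·A) = 1/(15.7×25) = 0.002548 K/W
R_total = 0.1428 K/W
Q = ΔT / R_total = 120 / 0.1428

Q ≈ 840 W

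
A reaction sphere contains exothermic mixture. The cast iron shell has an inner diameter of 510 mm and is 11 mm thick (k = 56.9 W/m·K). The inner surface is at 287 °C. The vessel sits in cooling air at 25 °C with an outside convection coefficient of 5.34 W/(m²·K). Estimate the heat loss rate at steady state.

Q ≈ 1240 W

For a spherical shell R = (1/r₁ − 1/r₂)/(4πk); film R = 1/(h·4πr²). In series:
R_cast iron shell = (1/0.255 − 1/0.266)/(4π×56.9) = 2.268×10^-4 K/W
R_outer film = 1/(h·4πr_o²) = 1/(5.34×4π×0.266²) = 0.2106 K/W
R_total = 0.2108 K/W
Q = ΔT/R_total = 262/0.2108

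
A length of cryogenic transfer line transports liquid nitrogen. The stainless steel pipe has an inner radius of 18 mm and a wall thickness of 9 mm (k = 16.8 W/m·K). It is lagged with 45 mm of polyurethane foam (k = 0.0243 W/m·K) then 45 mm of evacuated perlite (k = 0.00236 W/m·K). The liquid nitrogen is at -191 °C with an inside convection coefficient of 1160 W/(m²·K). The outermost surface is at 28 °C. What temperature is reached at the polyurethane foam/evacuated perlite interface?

T ≈ -155 °C

Per-layer cylindrical resistances, series-summed:
R_inner film = 1/(h_i·2πr₁L) = 1/(1160×2π×0.018×1) = 0.007622 K/W
R_stainless steel pipe wall = ln(27/18)/(2π×16.8×1) = 0.003841 K/W
R_polyurethane foam = ln(72/27)/(2π×0.0243×1) = 6.424 K/W
R_evacuated perlite = ln(117/72)/(2π×0.00236×1) = 32.74 K/W
R_total = 39.18 K/W
Q = ΔT/R_total = 219/39.18
Q = 5.59 W/m
T_interface = T_inner + Q·ΣR(inner→interface) = -191 + 5.59×6.435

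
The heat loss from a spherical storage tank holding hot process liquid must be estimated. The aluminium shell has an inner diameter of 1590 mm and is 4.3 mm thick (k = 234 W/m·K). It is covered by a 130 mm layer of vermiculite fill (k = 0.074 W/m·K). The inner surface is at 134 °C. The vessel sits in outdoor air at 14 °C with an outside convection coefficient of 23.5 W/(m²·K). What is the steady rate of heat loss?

Q ≈ 625 W

Radial (spherical) resistances in series:
R_aluminium shell = (1/0.795 − 1/0.7993)/(4π×234) = 2.301×10^-6 K/W
R_vermiculite fill = (1/0.7993 − 1/0.9293)/(4π×0.074) = 0.1882 K/W
R_outer film = 1/(h·4πr_o²) = 1/(23.5×4π×0.9293²) = 0.003921 K/W
R_total = 0.1921 K/W
Q = ΔT/R_total = 120/0.1921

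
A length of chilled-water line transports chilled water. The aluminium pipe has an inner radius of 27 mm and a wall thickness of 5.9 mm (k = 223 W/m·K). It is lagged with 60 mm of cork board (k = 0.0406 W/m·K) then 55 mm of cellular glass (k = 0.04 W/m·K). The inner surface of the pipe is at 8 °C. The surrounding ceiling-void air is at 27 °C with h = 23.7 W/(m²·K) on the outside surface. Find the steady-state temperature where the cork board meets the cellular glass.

Cylindrical conduction, so R = ln(r₂/r₁)/(2πkL) per layer, in series:
R_aluminium pipe wall = ln(32.9/27)/(2π×223×1) = 1.411×10^-4 K/W
R_cork board = ln(92.9/32.9)/(2π×0.0406×1) = 4.069 K/W
R_cellular glass = ln(147.9/92.9)/(2π×0.04×1) = 1.85 K/W
R_outer film = 1/(h_o·2πr_oL) = 1/(23.7×2π×0.1479×1) = 0.0454 K/W
R_total = 5.965 K/W
Q = ΔT/R_total = 19/5.965
Q = 3.19 W/m
T_interface = T_inner + Q·ΣR(inner→interface) = 8 + 3.19×4.069

T ≈ 21 °C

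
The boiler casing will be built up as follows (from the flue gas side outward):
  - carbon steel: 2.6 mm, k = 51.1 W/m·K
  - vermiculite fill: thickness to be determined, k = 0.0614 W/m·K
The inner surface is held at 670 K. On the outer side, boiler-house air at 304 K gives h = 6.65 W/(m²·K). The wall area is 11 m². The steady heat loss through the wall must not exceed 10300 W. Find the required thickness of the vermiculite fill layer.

Treating each layer as a thermal resistance in series:
R_carbon steel = L/(kA) = 0.0026/(51.1×11) = 4.626×10^-6 K/W
R_outer film = 1/(h_o·A) = 1/(6.65×11) = 0.01367 K/W
Sum of the known resistances R_other = 0.01368 K/W
Required total resistance R_tot = ΔT/Q_allow = 366/10300 = 0.03553 K/W
R_vermiculite fill = R_tot − R_other = 0.02186 K/W
L = R·k·A = 0.02186×0.0614×11

L ≈ 14.8 mm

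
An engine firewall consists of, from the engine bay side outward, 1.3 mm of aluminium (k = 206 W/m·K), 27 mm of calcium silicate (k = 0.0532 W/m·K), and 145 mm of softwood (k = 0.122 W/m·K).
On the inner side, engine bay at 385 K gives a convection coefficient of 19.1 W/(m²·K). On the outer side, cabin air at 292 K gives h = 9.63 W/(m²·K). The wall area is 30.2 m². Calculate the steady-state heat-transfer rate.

Q ≈ 1520 W

Series thermal resistances:
R_inner film = 1/(h_i·A) = 1/(19.1×30.2) = 0.001734 K/W
R_aluminium = L/(kA) = 0.0013/(206×30.2) = 2.09×10^-7 K/W
R_calcium silicate = L/(kA) = 0.027/(0.0532×30.2) = 0.01681 K/W
R_softwood = L/(kA) = 0.145/(0.122×30.2) = 0.03936 K/W
R_outer film = 1/(h_o·A) = 1/(9.63×30.2) = 0.003438 K/W
R_total = 0.06133 K/W
Q = ΔT / R_total = 93 / 0.06133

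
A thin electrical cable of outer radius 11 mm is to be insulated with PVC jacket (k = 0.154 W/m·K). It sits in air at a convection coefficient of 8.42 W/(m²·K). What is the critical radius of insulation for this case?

r_cr ≈ 18.3 mm

For a cylinder r_cr = k/h = 0.154/8.42
r_cr = 18.3 mm; since the bare radius (11 mm) is below r_cr, adding a thin layer of insulation will *increase* heat loss.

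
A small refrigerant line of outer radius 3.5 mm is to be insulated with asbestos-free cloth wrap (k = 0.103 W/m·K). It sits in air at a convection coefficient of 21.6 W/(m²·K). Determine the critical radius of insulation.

r_cr ≈ 4.77 mm

For a cylinder r_cr = k/h = 0.103/21.6
r_cr = 4.77 mm; since the bare radius (3.5 mm) is below r_cr, adding a thin layer of insulation will *increase* heat loss.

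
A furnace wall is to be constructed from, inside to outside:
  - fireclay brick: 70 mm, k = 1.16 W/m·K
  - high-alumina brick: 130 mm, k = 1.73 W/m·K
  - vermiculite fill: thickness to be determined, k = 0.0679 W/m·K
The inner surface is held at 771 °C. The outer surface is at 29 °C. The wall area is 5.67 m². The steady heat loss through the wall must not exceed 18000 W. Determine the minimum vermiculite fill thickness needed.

L ≈ 6.67 mm

Model the wall as resistances in series:
R_fireclay brick = L/(kA) = 0.07/(1.16×5.67) = 0.01064 K/W
R_high-alumina brick = L/(kA) = 0.13/(1.73×5.67) = 0.01325 K/W
Sum of the known resistances R_other = 0.0239 K/W
Required total resistance R_tot = ΔT/Q_allow = 742/18000 = 0.04122 K/W
R_vermiculite fill = R_tot − R_other = 0.01733 K/W
L = R·k·A = 0.01733×0.0679×5.67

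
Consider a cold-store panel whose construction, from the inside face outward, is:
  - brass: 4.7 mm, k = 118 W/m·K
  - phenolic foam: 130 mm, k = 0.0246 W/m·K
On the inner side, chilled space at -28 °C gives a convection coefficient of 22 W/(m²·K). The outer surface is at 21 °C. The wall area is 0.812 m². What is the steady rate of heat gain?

Q ≈ 7.46 W

Thermal resistances in series:
R_inner film = 1/(h_i·A) = 1/(22×0.812) = 0.05598 K/W
R_brass = L/(kA) = 0.0047/(118×0.812) = 4.905×10^-5 K/W
R_phenolic foam = L/(kA) = 0.13/(0.0246×0.812) = 6.508 K/W
R_total = 6.564 K/W
Q = ΔT / R_total = 49 / 6.564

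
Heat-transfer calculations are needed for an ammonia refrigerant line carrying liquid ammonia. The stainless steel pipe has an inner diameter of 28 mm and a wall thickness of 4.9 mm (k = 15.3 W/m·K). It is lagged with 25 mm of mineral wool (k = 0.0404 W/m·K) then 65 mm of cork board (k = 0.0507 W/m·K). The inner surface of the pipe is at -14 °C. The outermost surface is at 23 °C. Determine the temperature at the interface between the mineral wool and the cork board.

Radial resistances (cylindrical: R_cond = ln(r_o/r_i)/(2πkL), R_conv = 1/(h·2πrL)):
R_stainless steel pipe wall = ln(18.9/14)/(2π×15.3×1) = 0.003122 K/W
R_mineral wool = ln(43.9/18.9)/(2π×0.0404×1) = 3.32 K/W
R_cork board = ln(108.9/43.9)/(2π×0.0507×1) = 2.852 K/W
R_total = 6.175 K/W
Q = ΔT/R_total = 37/6.175
Q = 5.99 W/m
T_interface = T_inner + Q·ΣR(inner→interface) = -14 + 5.99×3.323

T ≈ 5.91 °C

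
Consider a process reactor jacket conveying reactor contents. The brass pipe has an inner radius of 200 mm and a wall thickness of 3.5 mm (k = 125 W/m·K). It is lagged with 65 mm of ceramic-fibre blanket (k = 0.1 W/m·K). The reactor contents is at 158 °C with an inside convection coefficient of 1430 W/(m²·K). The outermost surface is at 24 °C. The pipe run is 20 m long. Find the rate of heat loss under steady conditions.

Treating each annulus and film as a series resistance:
R_inner film = 1/(h_i·2πr₁L) = 1/(1430×2π×0.2×20) = 2.782×10^-5 K/W
R_brass pipe wall = ln(203.5/200)/(2π×125×20) = 1.104×10^-6 K/W
R_ceramic-fibre blanket = ln(268.5/203.5)/(2π×0.1×20) = 0.02206 K/W
R_total = 0.02209 K/W
Q = ΔT/R_total = 134/0.02209

Q ≈ 6070 W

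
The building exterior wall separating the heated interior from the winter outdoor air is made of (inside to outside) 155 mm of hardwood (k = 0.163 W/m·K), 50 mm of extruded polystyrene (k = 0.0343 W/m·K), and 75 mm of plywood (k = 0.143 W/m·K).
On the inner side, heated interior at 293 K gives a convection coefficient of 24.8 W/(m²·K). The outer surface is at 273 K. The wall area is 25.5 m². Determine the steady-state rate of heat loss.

Using the resistance-network approach (series):
R_inner film = 1/(h_i·A) = 1/(24.8×25.5) = 0.001581 K/W
R_hardwood = L/(kA) = 0.155/(0.163×25.5) = 0.03729 K/W
R_extruded polystyrene = L/(kA) = 0.05/(0.0343×25.5) = 0.05717 K/W
R_plywood = L/(kA) = 0.075/(0.143×25.5) = 0.02057 K/W
R_total = 0.1166 K/W
Q = ΔT / R_total = 20 / 0.1166

Q ≈ 172 W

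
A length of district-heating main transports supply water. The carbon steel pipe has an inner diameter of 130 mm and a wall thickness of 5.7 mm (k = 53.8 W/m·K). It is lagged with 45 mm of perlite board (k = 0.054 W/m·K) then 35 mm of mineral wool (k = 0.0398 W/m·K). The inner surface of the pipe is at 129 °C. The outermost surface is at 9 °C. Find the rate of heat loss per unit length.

Per-layer cylindrical resistances, series-summed:
R_carbon steel pipe wall = ln(70.7/65)/(2π×53.8×1) = 2.487×10^-4 K/W
R_perlite board = ln(115.7/70.7)/(2π×0.054×1) = 1.452 K/W
R_mineral wool = ln(150.7/115.7)/(2π×0.0398×1) = 1.057 K/W
R_total = 2.509 K/W
Q = ΔT/R_total = 120/2.509

q′ ≈ 47.8 W/m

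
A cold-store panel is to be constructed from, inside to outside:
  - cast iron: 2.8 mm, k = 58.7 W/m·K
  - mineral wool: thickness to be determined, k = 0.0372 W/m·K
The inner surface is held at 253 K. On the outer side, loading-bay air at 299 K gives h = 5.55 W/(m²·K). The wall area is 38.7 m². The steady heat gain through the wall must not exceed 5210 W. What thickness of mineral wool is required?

L ≈ 6.01 mm

Thermal resistances in series:
R_cast iron = L/(kA) = 0.0028/(58.7×38.7) = 1.233×10^-6 K/W
R_outer film = 1/(h_o·A) = 1/(5.55×38.7) = 0.004656 K/W
Sum of the known resistances R_other = 0.004657 K/W
Required total resistance R_tot = ΔT/Q_allow = 46/5210 = 0.008829 K/W
R_mineral wool = R_tot − R_other = 0.004172 K/W
L = R·k·A = 0.004172×0.0372×38.7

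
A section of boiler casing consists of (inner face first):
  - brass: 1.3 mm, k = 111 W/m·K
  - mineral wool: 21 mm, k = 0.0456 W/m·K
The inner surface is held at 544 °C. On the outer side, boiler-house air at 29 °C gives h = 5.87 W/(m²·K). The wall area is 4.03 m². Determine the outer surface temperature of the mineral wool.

T ≈ 168 °C

Series thermal resistances:
R_brass = L/(kA) = 0.0013/(111×4.03) = 2.906×10^-6 K/W
R_mineral wool = L/(kA) = 0.021/(0.0456×4.03) = 0.1143 K/W
R_outer film = 1/(h_o·A) = 1/(5.87×4.03) = 0.04227 K/W
R_total = 0.1565 K/W;  Q = ΔT/R_total = 515/0.1565 = 3290 W
T_interface = T_inner − Q·ΣR(inner→interface) = 544 − 3290×0.1143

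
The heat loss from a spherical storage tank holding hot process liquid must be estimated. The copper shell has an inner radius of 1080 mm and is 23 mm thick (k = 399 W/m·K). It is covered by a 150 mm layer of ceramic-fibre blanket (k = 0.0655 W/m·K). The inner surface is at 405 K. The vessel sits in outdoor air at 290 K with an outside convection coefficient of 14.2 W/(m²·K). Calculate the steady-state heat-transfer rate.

Each spherical layer contributes R = (1/r_i − 1/r_o)/(4πk):
R_copper shell = (1/1.08 − 1/1.103)/(4π×399) = 3.851×10^-6 K/W
R_ceramic-fibre blanket = (1/1.103 − 1/1.253)/(4π×0.0655) = 0.1319 K/W
R_outer film = 1/(h·4πr_o²) = 1/(14.2×4π×1.253²) = 0.003569 K/W
R_total = 0.1354 K/W
Q = ΔT/R_total = 115/0.1354

Q ≈ 849 W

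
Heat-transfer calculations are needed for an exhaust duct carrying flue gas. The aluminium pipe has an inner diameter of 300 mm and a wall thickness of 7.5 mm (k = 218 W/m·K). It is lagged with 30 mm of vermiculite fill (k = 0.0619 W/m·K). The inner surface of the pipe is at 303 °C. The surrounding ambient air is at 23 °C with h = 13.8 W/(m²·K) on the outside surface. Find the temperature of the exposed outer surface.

T ≈ 56.8 °C

For a radial system each layer contributes R = ln(r_out/r_in)/(2πkL); films add R = 1/(hA).
R_aluminium pipe wall = ln(157.5/150)/(2π×218×1) = 3.562×10^-5 K/W
R_vermiculite fill = ln(187.5/157.5)/(2π×0.0619×1) = 0.4483 K/W
R_outer film = 1/(h_o·2πr_oL) = 1/(13.8×2π×0.1875×1) = 0.06151 K/W
R_total = 0.5098 K/W
Q = ΔT/R_total = 280/0.5098
Q = 549 W/m
T_interface = T_inner − Q·ΣR(inner→interface) = 303 − 549×0.4483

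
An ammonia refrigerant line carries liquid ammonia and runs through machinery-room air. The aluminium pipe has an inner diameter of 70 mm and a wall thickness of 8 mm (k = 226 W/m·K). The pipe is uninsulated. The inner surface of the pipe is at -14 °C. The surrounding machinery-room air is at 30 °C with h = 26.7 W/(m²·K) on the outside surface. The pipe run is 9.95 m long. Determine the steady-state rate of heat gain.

Radial resistances (cylindrical: R_cond = ln(r_o/r_i)/(2πkL), R_conv = 1/(h·2πrL)):
R_aluminium pipe wall = ln(43/35)/(2π×226×9.95) = 1.457×10^-5 K/W
R_outer film = 1/(h_o·2πr_oL) = 1/(26.7×2π×0.043×9.95) = 0.01393 K/W
R_total = 0.01395 K/W
Q = ΔT/R_total = 44/0.01395

Q ≈ 3150 W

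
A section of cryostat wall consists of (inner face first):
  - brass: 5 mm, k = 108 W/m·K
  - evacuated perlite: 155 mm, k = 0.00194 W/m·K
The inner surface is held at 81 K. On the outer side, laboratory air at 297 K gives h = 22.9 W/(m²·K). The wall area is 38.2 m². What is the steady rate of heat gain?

Q ≈ 103 W

Model the wall as resistances in series:
R_brass = L/(kA) = 0.005/(108×38.2) = 1.212×10^-6 K/W
R_evacuated perlite = L/(kA) = 0.155/(0.00194×38.2) = 2.092 K/W
R_outer film = 1/(h_o·A) = 1/(22.9×38.2) = 0.001143 K/W
R_total = 2.093 K/W
Q = ΔT / R_total = 216 / 2.093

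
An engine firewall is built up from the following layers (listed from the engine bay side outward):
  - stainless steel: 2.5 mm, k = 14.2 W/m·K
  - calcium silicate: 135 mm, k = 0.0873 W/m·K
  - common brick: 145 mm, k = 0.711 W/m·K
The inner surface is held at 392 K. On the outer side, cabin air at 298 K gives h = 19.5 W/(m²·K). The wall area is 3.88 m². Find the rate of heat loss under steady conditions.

Thermal resistances in series:
R_stainless steel = L/(kA) = 0.0025/(14.2×3.88) = 4.538×10^-5 K/W
R_calcium silicate = L/(kA) = 0.135/(0.0873×3.88) = 0.3986 K/W
R_common brick = L/(kA) = 0.145/(0.711×3.88) = 0.05256 K/W
R_outer film = 1/(h_o·A) = 1/(19.5×3.88) = 0.01322 K/W
R_total = 0.4644 K/W
Q = ΔT / R_total = 94 / 0.4644

Q ≈ 202 W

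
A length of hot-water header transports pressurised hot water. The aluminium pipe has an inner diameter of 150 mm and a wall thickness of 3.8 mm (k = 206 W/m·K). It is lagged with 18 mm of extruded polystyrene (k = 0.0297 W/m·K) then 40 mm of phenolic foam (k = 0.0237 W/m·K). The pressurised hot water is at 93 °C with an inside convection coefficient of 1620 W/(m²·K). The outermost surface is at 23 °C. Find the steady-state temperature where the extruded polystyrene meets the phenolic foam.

T ≈ 70.4 °C

Radial resistances (cylindrical: R_cond = ln(r_o/r_i)/(2πkL), R_conv = 1/(h·2πrL)):
R_inner film = 1/(h_i·2πr₁L) = 1/(1620×2π×0.075×1) = 0.00131 K/W
R_aluminium pipe wall = ln(78.8/75)/(2π×206×1) = 3.819×10^-5 K/W
R_extruded polystyrene = ln(96.8/78.8)/(2π×0.0297×1) = 1.102 K/W
R_phenolic foam = ln(136.8/96.8)/(2π×0.0237×1) = 2.323 K/W
R_total = 3.427 K/W
Q = ΔT/R_total = 70/3.427
Q = 20.4 W/m
T_interface = T_inner − Q·ΣR(inner→interface) = 93 − 20.4×1.104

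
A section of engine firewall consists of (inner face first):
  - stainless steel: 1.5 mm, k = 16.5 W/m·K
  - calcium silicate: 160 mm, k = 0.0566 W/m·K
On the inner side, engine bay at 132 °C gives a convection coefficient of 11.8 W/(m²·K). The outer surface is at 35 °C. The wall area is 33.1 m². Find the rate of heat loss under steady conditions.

Treating each layer as a thermal resistance in series:
R_inner film = 1/(h_i·A) = 1/(11.8×33.1) = 0.00256 K/W
R_stainless steel = L/(kA) = 0.0015/(16.5×33.1) = 2.746×10^-6 K/W
R_calcium silicate = L/(kA) = 0.16/(0.0566×33.1) = 0.0854 K/W
R_total = 0.08797 K/W
Q = ΔT / R_total = 97 / 0.08797

Q ≈ 1100 W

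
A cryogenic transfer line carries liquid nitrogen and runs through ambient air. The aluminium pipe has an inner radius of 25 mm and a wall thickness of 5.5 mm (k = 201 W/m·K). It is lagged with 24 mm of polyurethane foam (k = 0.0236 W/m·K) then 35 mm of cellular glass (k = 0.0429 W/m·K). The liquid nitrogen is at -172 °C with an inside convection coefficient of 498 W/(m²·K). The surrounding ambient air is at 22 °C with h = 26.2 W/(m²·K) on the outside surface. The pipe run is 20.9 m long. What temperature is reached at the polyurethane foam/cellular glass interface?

For a radial system each layer contributes R = ln(r_out/r_in)/(2πkL); films add R = 1/(hA).
R_inner film = 1/(h_i·2πr₁L) = 1/(498×2π×0.025×20.9) = 6.117×10^-4 K/W
R_aluminium pipe wall = ln(30.5/25)/(2π×201×20.9) = 7.534×10^-6 K/W
R_polyurethane foam = ln(54.5/30.5)/(2π×0.0236×20.9) = 0.1873 K/W
R_cellular glass = ln(89.5/54.5)/(2π×0.0429×20.9) = 0.08805 K/W
R_outer film = 1/(h_o·2πr_oL) = 1/(26.2×2π×0.0895×20.9) = 0.003248 K/W
R_total = 0.2792 K/W
Q = ΔT/R_total = 194/0.2792
Q = 695 W
T_interface = T_inner + Q·ΣR(inner→interface) = -172 + 695×0.1879

T ≈ -41.4 °C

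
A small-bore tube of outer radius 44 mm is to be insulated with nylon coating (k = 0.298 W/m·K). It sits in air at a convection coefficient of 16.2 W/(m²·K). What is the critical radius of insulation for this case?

For a cylinder r_cr = k/h = 0.298/16.2
r_cr = 18.4 mm; since the bare radius (44 mm) is above r_cr, any added insulation will reduce heat loss.

r_cr ≈ 18.4 mm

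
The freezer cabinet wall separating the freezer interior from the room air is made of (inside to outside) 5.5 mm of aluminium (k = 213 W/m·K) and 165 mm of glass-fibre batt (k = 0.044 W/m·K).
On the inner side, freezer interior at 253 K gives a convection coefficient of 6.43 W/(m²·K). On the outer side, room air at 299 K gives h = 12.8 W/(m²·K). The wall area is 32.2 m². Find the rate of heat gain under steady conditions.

Thermal resistances in series:
R_inner film = 1/(h_i·A) = 1/(6.43×32.2) = 0.00483 K/W
R_aluminium = L/(kA) = 0.0055/(213×32.2) = 8.019×10^-7 K/W
R_glass-fibre batt = L/(kA) = 0.165/(0.044×32.2) = 0.1165 K/W
R_outer film = 1/(h_o·A) = 1/(12.8×32.2) = 0.002426 K/W
R_total = 0.1237 K/W
Q = ΔT / R_total = 46 / 0.1237

Q ≈ 372 W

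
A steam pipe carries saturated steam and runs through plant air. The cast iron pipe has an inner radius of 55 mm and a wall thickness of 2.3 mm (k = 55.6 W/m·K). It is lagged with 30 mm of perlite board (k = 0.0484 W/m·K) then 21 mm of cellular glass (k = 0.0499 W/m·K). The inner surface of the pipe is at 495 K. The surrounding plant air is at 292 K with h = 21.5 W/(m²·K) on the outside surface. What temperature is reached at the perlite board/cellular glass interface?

T ≈ 364 K

Treating each annulus and film as a series resistance:
R_cast iron pipe wall = ln(57.3/55)/(2π×55.6×1) = 1.173×10^-4 K/W
R_perlite board = ln(87.3/57.3)/(2π×0.0484×1) = 1.385 K/W
R_cellular glass = ln(108.3/87.3)/(2π×0.0499×1) = 0.6875 K/W
R_outer film = 1/(h_o·2πr_oL) = 1/(21.5×2π×0.1083×1) = 0.06835 K/W
R_total = 2.141 K/W
Q = ΔT/R_total = 203/2.141
Q = 94.8 W/m
T_interface = T_inner − Q·ΣR(inner→interface) = 495 − 94.8×1.385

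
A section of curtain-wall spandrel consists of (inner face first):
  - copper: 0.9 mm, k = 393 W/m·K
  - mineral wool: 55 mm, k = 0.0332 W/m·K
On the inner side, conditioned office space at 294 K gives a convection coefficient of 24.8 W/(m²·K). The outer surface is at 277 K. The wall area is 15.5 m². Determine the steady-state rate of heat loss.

Series thermal resistances:
R_inner film = 1/(h_i·A) = 1/(24.8×15.5) = 0.002601 K/W
R_copper = L/(kA) = 0.0009/(393×15.5) = 1.477×10^-7 K/W
R_mineral wool = L/(kA) = 0.055/(0.0332×15.5) = 0.1069 K/W
R_total = 0.1095 K/W
Q = ΔT / R_total = 17 / 0.1095

Q ≈ 155 W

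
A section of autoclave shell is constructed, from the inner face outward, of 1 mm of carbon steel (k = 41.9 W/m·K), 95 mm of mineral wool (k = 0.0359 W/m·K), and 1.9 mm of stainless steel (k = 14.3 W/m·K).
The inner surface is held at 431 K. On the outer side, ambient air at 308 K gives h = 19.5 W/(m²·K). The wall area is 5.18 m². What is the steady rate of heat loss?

Treating each layer as a thermal resistance in series:
R_carbon steel = L/(kA) = 0.001/(41.9×5.18) = 4.607×10^-6 K/W
R_mineral wool = L/(kA) = 0.095/(0.0359×5.18) = 0.5109 K/W
R_stainless steel = L/(kA) = 0.0019/(14.3×5.18) = 2.565×10^-5 K/W
R_outer film = 1/(h_o·A) = 1/(19.5×5.18) = 0.0099 K/W
R_total = 0.5208 K/W
Q = ΔT / R_total = 123 / 0.5208

Q ≈ 236 W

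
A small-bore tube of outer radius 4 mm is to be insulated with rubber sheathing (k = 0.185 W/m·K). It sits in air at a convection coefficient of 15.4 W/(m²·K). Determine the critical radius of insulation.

For a cylinder r_cr = k/h = 0.185/15.4
r_cr = 12 mm; since the bare radius (4 mm) is below r_cr, adding a thin layer of insulation will *increase* heat loss.

r_cr ≈ 12 mm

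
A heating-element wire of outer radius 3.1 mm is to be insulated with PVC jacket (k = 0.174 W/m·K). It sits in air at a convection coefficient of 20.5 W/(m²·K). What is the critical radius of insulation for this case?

For a cylinder r_cr = k/h = 0.174/20.5
r_cr = 8.49 mm; since the bare radius (3.1 mm) is below r_cr, adding a thin layer of insulation will *increase* heat loss.

r_cr ≈ 8.49 mm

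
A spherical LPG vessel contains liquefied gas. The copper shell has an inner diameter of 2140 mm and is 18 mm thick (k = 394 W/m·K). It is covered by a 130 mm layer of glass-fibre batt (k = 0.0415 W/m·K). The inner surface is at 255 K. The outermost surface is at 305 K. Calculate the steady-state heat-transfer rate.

Q ≈ 266 W

For a spherical shell R = (1/r₁ − 1/r₂)/(4πk); film R = 1/(h·4πr²). In series:
R_copper shell = (1/1.07 − 1/1.088)/(4π×394) = 3.123×10^-6 K/W
R_glass-fibre batt = (1/1.088 − 1/1.218)/(4π×0.0415) = 0.1881 K/W
R_total = 0.1881 K/W
Q = ΔT/R_total = 50/0.1881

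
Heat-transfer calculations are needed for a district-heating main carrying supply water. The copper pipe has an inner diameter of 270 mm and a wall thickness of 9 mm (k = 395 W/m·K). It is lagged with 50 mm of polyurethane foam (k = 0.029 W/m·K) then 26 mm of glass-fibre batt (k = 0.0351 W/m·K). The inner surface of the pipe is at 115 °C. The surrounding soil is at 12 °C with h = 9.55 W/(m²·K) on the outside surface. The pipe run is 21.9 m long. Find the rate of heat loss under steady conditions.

Q ≈ 989 W

Cylindrical conduction, so R = ln(r₂/r₁)/(2πkL) per layer, in series:
R_copper pipe wall = ln(144/135)/(2π×395×21.9) = 1.187×10^-6 K/W
R_polyurethane foam = ln(194/144)/(2π×0.029×21.9) = 0.07469 K/W
R_glass-fibre batt = ln(220/194)/(2π×0.0351×21.9) = 0.02604 K/W
R_outer film = 1/(h_o·2πr_oL) = 1/(9.55×2π×0.22×21.9) = 0.003459 K/W
R_total = 0.1042 K/W
Q = ΔT/R_total = 103/0.1042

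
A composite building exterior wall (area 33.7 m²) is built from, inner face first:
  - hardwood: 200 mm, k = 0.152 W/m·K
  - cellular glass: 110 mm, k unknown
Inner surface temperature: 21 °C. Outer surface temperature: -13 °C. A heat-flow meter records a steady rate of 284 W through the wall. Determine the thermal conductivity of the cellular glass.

k ≈ 0.0405 W/(m·K)

Series thermal resistances:
R_hardwood = L/(kA) = 0.2/(0.152×33.7) = 0.03904 K/W
Sum of known resistances R_other = 0.03904 K/W
Total R = ΔT/Q = 34/284 = 0.1197 K/W
R_cellular glass = R_total − R_other = 0.08067 K/W
k = L/(R·A) = 0.11/(0.08067×33.7)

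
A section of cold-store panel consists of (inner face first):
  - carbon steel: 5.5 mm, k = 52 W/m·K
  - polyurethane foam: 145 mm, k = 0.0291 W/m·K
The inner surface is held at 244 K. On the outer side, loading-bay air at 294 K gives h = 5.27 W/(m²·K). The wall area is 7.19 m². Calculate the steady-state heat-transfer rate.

Treating each layer as a thermal resistance in series:
R_carbon steel = L/(kA) = 0.0055/(52×7.19) = 1.471×10^-5 K/W
R_polyurethane foam = L/(kA) = 0.145/(0.0291×7.19) = 0.693 K/W
R_outer film = 1/(h_o·A) = 1/(5.27×7.19) = 0.02639 K/W
R_total = 0.7194 K/W
Q = ΔT / R_total = 50 / 0.7194

Q ≈ 69.5 W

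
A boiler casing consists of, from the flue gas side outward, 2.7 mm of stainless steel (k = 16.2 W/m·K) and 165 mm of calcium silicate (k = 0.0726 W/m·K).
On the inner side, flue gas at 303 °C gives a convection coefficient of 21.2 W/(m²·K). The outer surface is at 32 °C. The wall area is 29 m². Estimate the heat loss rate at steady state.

Q ≈ 3390 W

Using the resistance-network approach (series):
R_inner film = 1/(h_i·A) = 1/(21.2×29) = 0.001627 K/W
R_stainless steel = L/(kA) = 0.0027/(16.2×29) = 5.747×10^-6 K/W
R_calcium silicate = L/(kA) = 0.165/(0.0726×29) = 0.07837 K/W
R_total = 0.08 K/W
Q = ΔT / R_total = 271 / 0.08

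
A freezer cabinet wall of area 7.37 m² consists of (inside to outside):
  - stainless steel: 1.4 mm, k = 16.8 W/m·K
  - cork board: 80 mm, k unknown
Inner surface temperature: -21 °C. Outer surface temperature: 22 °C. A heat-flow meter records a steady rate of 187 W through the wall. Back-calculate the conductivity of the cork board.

Model the wall as resistances in series:
R_stainless steel = L/(kA) = 0.0014/(16.8×7.37) = 1.131×10^-5 K/W
Sum of known resistances R_other = 1.131×10^-5 K/W
Total R = ΔT/Q = 43/187 = 0.2299 K/W
R_cork board = R_total − R_other = 0.2299 K/W
k = L/(R·A) = 0.08/(0.2299×7.37)

k ≈ 0.0472 W/(m·K)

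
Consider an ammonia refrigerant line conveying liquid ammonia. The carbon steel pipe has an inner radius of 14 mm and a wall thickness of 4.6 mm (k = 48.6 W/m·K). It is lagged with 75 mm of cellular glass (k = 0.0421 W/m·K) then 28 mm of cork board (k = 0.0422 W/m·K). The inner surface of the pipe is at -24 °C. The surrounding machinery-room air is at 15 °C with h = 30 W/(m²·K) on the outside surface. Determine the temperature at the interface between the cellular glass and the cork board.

Treating each annulus and film as a series resistance:
R_carbon steel pipe wall = ln(18.6/14)/(2π×48.6×1) = 9.304×10^-4 K/W
R_cellular glass = ln(93.6/18.6)/(2π×0.0421×1) = 6.109 K/W
R_cork board = ln(121.6/93.6)/(2π×0.0422×1) = 0.987 K/W
R_outer film = 1/(h_o·2πr_oL) = 1/(30×2π×0.1216×1) = 0.04363 K/W
R_total = 7.14 K/W
Q = ΔT/R_total = 39/7.14
Q = 5.46 W/m
T_interface = T_inner + Q·ΣR(inner→interface) = -24 + 5.46×6.11

T ≈ 9.37 °C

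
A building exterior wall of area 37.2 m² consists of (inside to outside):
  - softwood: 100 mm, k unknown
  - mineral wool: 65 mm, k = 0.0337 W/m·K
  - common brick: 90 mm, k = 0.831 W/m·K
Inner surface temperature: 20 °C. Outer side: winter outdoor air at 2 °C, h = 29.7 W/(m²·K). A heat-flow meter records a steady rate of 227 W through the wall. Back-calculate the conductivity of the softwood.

Thermal resistances in series:
R_mineral wool = L/(kA) = 0.065/(0.0337×37.2) = 0.05185 K/W
R_common brick = L/(kA) = 0.09/(0.831×37.2) = 0.002911 K/W
R_outer film = 1/(h_o·A) = 1/(29.7×37.2) = 9.051×10^-4 K/W
Sum of known resistances R_other = 0.05567 K/W
Total R = ΔT/Q = 18/227 = 0.0793 K/W
R_softwood = R_total − R_other = 0.02363 K/W
k = L/(R·A) = 0.1/(0.02363×37.2)

k ≈ 0.114 W/(m·K)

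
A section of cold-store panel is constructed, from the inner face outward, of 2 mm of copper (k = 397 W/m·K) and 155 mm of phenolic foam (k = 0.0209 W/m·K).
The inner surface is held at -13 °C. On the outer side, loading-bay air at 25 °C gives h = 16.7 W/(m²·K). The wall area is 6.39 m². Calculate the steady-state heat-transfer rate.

Q ≈ 32.5 W

Treating each layer as a thermal resistance in series:
R_copper = L/(kA) = 0.002/(397×6.39) = 7.884×10^-7 K/W
R_phenolic foam = L/(kA) = 0.155/(0.0209×6.39) = 1.161 K/W
R_outer film = 1/(h_o·A) = 1/(16.7×6.39) = 0.009371 K/W
R_total = 1.17 K/W
Q = ΔT / R_total = 38 / 1.17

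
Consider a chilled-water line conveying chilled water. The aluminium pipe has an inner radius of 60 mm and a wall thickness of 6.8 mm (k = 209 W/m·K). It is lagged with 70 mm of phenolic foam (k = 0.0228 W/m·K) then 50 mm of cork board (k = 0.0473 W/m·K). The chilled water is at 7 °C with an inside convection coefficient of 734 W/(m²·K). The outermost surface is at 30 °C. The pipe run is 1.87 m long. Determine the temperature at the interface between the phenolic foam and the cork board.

Treating each annulus and film as a series resistance:
R_inner film = 1/(h_i·2πr₁L) = 1/(734×2π×0.06×1.87) = 0.001933 K/W
R_aluminium pipe wall = ln(66.8/60)/(2π×209×1.87) = 4.372×10^-5 K/W
R_phenolic foam = ln(136.8/66.8)/(2π×0.0228×1.87) = 2.676 K/W
R_cork board = ln(186.8/136.8)/(2π×0.0473×1.87) = 0.5605 K/W
R_total = 3.238 K/W
Q = ΔT/R_total = 23/3.238
Q = 7.1 W
T_interface = T_inner + Q·ΣR(inner→interface) = 7 + 7.1×2.678

T ≈ 26 °C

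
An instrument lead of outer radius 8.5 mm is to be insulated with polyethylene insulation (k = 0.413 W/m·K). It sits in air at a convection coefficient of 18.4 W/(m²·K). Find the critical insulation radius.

For a cylinder r_cr = k/h = 0.413/18.4
r_cr = 22.4 mm; since the bare radius (8.5 mm) is below r_cr, adding a thin layer of insulation will *increase* heat loss.

r_cr ≈ 22.4 mm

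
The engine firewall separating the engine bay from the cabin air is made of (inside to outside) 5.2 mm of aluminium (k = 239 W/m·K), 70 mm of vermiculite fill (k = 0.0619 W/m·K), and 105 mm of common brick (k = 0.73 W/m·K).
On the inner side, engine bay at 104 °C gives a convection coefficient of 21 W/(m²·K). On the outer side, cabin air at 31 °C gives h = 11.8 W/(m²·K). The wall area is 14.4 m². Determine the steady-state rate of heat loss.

Model the wall as resistances in series:
R_inner film = 1/(h_i·A) = 1/(21×14.4) = 0.003307 K/W
R_aluminium = L/(kA) = 0.0052/(239×14.4) = 1.511×10^-6 K/W
R_vermiculite fill = L/(kA) = 0.07/(0.0619×14.4) = 0.07853 K/W
R_common brick = L/(kA) = 0.105/(0.73×14.4) = 0.009989 K/W
R_outer film = 1/(h_o·A) = 1/(11.8×14.4) = 0.005885 K/W
R_total = 0.09771 K/W
Q = ΔT / R_total = 73 / 0.09771

Q ≈ 747 W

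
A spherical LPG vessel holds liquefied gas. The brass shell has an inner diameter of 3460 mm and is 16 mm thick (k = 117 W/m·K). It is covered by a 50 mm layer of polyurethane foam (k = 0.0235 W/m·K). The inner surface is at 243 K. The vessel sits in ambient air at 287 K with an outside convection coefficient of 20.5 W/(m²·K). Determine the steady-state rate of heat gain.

For a spherical shell R = (1/r₁ − 1/r₂)/(4πk); film R = 1/(h·4πr²). In series:
R_brass shell = (1/1.73 − 1/1.746)/(4π×117) = 3.603×10^-6 K/W
R_polyurethane foam = (1/1.746 − 1/1.796)/(4π×0.0235) = 0.05399 K/W
R_outer film = 1/(h·4πr_o²) = 1/(20.5×4π×1.796²) = 0.001203 K/W
R_total = 0.0552 K/W
Q = ΔT/R_total = 44/0.0552

Q ≈ 797 W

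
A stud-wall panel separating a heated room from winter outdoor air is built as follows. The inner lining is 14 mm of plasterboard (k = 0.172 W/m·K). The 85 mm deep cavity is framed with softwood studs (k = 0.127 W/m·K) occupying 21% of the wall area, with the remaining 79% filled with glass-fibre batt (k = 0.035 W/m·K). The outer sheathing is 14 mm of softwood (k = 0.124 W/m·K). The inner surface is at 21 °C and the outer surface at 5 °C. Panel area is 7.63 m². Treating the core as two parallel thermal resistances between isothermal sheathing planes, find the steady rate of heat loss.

Sheathing layers in series; stud and cavity paths in parallel between them.
R_inner = 0.014/(0.172×7.63) = 0.01067 K/W
R_stud  = 0.085/(0.127×0.21×7.63) = 0.4177 K/W
R_cav   = 0.085/(0.035×0.79×7.63) = 0.4029 K/W
1/R_core = 1/R_stud + 1/R_cav → R_core = 0.2051 K/W
R_outer = 0.014/(0.124×7.63) = 0.0148 K/W
R_total = 0.2306 K/W
Q = ΔT/R_total = 16/0.2306

Q ≈ 69.4 W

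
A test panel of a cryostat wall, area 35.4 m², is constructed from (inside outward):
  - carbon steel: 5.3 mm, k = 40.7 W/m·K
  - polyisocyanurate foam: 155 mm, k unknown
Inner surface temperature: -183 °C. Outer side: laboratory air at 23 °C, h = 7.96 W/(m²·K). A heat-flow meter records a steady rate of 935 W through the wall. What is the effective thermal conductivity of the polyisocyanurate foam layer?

k ≈ 0.0202 W/(m·K)

Thermal resistances in series:
R_carbon steel = L/(kA) = 0.0053/(40.7×35.4) = 3.679×10^-6 K/W
R_outer film = 1/(h_o·A) = 1/(7.96×35.4) = 0.003549 K/W
Sum of known resistances R_other = 0.003552 K/W
Total R = ΔT/Q = 206/935 = 0.2203 K/W
R_polyisocyanurate foam = R_total − R_other = 0.2168 K/W
k = L/(R·A) = 0.155/(0.2168×35.4)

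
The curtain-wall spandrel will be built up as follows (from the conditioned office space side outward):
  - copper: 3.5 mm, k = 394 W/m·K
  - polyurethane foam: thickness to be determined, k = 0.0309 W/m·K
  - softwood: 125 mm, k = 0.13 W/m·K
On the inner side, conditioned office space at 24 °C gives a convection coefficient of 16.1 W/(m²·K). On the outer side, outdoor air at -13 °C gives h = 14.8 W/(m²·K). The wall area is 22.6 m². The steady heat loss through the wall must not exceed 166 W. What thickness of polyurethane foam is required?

Series thermal resistances:
R_inner film = 1/(h_i·A) = 1/(16.1×22.6) = 0.002748 K/W
R_copper = L/(kA) = 0.0035/(394×22.6) = 3.931×10^-7 K/W
R_softwood = L/(kA) = 0.125/(0.13×22.6) = 0.04255 K/W
R_outer film = 1/(h_o·A) = 1/(14.8×22.6) = 0.00299 K/W
Sum of the known resistances R_other = 0.04828 K/W
Required total resistance R_tot = ΔT/Q_allow = 37/166 = 0.2229 K/W
R_polyurethane foam = R_tot − R_other = 0.1746 K/W
L = R·k·A = 0.1746×0.0309×22.6

L ≈ 122 mm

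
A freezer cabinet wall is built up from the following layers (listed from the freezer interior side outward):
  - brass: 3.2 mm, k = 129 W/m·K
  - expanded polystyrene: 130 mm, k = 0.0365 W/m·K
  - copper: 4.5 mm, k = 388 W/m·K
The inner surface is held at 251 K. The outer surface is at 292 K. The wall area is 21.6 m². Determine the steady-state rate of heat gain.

Series thermal resistances:
R_brass = L/(kA) = 0.0032/(129×21.6) = 1.148×10^-6 K/W
R_expanded polystyrene = L/(kA) = 0.13/(0.0365×21.6) = 0.1649 K/W
R_copper = L/(kA) = 0.0045/(388×21.6) = 5.369×10^-7 K/W
R_total = 0.1649 K/W
Q = ΔT / R_total = 41 / 0.1649

Q ≈ 249 W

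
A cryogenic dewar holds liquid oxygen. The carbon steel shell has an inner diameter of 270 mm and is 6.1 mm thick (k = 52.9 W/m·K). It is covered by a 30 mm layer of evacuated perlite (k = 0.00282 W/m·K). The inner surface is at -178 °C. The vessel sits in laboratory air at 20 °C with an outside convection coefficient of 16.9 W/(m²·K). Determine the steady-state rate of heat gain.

Spherical conduction: R = (1/r_in − 1/r_out)/(4πk) per layer; series-sum.
R_carbon steel shell = (1/0.135 − 1/0.1411)/(4π×52.9) = 4.817×10^-4 K/W
R_evacuated perlite = (1/0.1411 − 1/0.1711)/(4π×0.00282) = 35.07 K/W
R_outer film = 1/(h·4πr_o²) = 1/(16.9×4π×0.1711²) = 0.1608 K/W
R_total = 35.23 K/W
Q = ΔT/R_total = 198/35.23

Q ≈ 5.62 W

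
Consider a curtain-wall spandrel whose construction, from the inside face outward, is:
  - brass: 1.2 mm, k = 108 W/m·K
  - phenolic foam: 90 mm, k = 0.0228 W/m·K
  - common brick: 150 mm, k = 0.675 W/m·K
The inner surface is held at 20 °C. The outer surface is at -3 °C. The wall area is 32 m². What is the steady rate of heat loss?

Thermal resistances in series:
R_brass = L/(kA) = 0.0012/(108×32) = 3.472×10^-7 K/W
R_phenolic foam = L/(kA) = 0.09/(0.0228×32) = 0.1234 K/W
R_common brick = L/(kA) = 0.15/(0.675×32) = 0.006944 K/W
R_total = 0.1303 K/W
Q = ΔT / R_total = 23 / 0.1303

Q ≈ 177 W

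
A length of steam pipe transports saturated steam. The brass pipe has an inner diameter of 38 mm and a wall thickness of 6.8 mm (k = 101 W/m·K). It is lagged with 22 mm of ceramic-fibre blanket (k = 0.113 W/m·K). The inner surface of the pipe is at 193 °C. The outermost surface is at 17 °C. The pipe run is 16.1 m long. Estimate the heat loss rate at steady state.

Per-layer cylindrical resistances, series-summed:
R_brass pipe wall = ln(25.8/19)/(2π×101×16.1) = 2.994×10^-5 K/W
R_ceramic-fibre blanket = ln(47.8/25.8)/(2π×0.113×16.1) = 0.05395 K/W
R_total = 0.05398 K/W
Q = ΔT/R_total = 176/0.05398

Q ≈ 3260 W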